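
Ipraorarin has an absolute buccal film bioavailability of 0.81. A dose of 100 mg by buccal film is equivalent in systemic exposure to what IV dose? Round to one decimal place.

Systemic exposure from an extravascular dose = F × D_ev, so the equivalent IV dose is F × D_ev.
D_iv = F × D_ev = 0.81 × 100 = 81 mg

D_iv = 81.0 mg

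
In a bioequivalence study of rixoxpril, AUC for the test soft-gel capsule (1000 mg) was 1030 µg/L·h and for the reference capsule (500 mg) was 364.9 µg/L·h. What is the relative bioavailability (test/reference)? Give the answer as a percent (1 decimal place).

F_rel = 141.1%

F_rel = (AUC_test/D_test) / (AUC_ref/D_ref)
      = (1030/1000) / (364.9/500)
      = 1.03 / 0.7298 = 1.4113 = 141.13%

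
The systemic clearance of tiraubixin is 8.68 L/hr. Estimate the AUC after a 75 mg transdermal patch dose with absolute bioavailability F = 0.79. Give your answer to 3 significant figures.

AUC_0→∞ = F × Dose / CL
        = 0.79 × 75 / 8.68 = 6.82604 mg/L·hr

AUC = 6.83 mg/L·hr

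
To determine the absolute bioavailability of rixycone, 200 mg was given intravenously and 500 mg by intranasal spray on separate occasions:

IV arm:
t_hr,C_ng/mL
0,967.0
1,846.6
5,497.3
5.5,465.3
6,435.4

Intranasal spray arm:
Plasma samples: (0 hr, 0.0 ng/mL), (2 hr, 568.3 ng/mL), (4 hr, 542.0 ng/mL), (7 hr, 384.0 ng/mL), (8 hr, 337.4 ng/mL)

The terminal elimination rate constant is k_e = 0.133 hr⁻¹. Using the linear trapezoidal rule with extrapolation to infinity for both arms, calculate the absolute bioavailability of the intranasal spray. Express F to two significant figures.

Trapezoidal AUC_0→6 (IV):
  [0→1]: (967.0+846.6)/2 × 1 = 906.8
  [1→5]: (846.6+497.3)/2 × 4 = 2687.8
  [5→5.5]: (497.3+465.3)/2 × 0.5 = 240.65
  [5.5→6]: (465.3+435.4)/2 × 0.5 = 225.175
  Sum = 4060.425 ng/mL·hr
IV tail: 435.4/0.133 = 3273.684; AUC_iv,0→∞ = 4060.425 + 3273.684 = 7334.109 ng/mL·hr
Trapezoidal AUC_0→8 (intranasal spray):
  [0→2]: (0.0+568.3)/2 × 2 = 568.3
  [2→4]: (568.3+542.0)/2 × 2 = 1110.3
  [4→7]: (542.0+384.0)/2 × 3 = 1389.0
  [7→8]: (384.0+337.4)/2 × 1 = 360.7
  Sum = 3428.3 ng/mL·hr
intranasal spray tail: 337.4/0.133 = 2536.842; AUC_ev,0→∞ = 3428.3 + 2536.842 = 5965.142 ng/mL·hr
F = (AUC_ev/D_ev)/(AUC_iv/D_iv) = (5965.142/500)/(7334.109/200) = 11.930284/36.670545 = 0.3253

F = 0.33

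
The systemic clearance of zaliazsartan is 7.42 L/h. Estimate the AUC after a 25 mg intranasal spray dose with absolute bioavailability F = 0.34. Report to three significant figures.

AUC = 1.15 mg/L·h

AUC_0→∞ = F × Dose / CL
        = 0.34 × 25 / 7.42 = 1.14555 mg/L·h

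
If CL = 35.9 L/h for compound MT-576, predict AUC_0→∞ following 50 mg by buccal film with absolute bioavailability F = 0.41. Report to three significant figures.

AUC_0→∞ = F × Dose / CL
        = 0.41 × 50 / 35.9 = 0.571031 mg/L·h

AUC = 0.571 mg/L·h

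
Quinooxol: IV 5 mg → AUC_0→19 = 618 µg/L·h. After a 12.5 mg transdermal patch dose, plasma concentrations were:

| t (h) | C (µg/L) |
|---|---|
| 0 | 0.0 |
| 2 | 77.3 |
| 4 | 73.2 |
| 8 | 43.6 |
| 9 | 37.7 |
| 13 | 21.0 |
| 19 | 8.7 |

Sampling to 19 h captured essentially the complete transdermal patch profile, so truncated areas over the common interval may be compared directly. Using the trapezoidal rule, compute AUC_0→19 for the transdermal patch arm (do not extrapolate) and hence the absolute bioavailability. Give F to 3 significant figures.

F = 0.459

Trapezoidal AUC_0→19 (transdermal patch):
  [0→2]: (0.0+77.3)/2 × 2 = 77.3
  [2→4]: (77.3+73.2)/2 × 2 = 150.5
  [4→8]: (73.2+43.6)/2 × 4 = 233.6
  [8→9]: (43.6+37.7)/2 × 1 = 40.65
  [9→13]: (37.7+21.0)/2 × 4 = 117.4
  [13→19]: (21.0+8.7)/2 × 6 = 89.1
  Sum = 708.55 µg/L·h
F = (AUC_ev/D_ev)/(AUC_iv/D_iv) = (708.55/12.5)/(618/5) = 56.684/123.6 = 0.4586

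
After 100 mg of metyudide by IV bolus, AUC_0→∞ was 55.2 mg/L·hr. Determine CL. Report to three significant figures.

CL = Dose_iv / AUC_0→∞
   = 100 / 55.2 = 1.81159 L/hr

CL = 1.81 L/hr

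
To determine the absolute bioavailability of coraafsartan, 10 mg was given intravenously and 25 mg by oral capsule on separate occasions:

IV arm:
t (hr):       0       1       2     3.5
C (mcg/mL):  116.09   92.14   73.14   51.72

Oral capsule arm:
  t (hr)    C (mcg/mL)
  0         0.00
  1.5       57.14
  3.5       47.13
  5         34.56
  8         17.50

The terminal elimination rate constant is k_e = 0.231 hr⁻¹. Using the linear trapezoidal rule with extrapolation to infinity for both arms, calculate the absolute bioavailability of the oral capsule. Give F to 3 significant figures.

Trapezoidal AUC_0→3.5 (IV):
  [0→1]: (116.09+92.14)/2 × 1 = 104.115
  [1→2]: (92.14+73.14)/2 × 1 = 82.64
  [2→3.5]: (73.14+51.72)/2 × 1.5 = 93.645
  Sum = 280.4 mcg/mL·hr
IV tail: 51.72/0.231 = 223.896; AUC_iv,0→∞ = 280.4 + 223.896 = 504.296 mcg/mL·hr
Trapezoidal AUC_0→8 (oral capsule):
  [0→1.5]: (0.00+57.14)/2 × 1.5 = 42.855
  [1.5→3.5]: (57.14+47.13)/2 × 2 = 104.27
  [3.5→5]: (47.13+34.56)/2 × 1.5 = 61.2675
  [5→8]: (34.56+17.50)/2 × 3 = 78.09
  Sum = 286.4825 mcg/mL·hr
oral capsule tail: 17.50/0.231 = 75.758; AUC_ev,0→∞ = 286.4825 + 75.758 = 362.2405 mcg/mL·hr
F = (AUC_ev/D_ev)/(AUC_iv/D_iv) = (362.2405/25)/(504.296/10) = 14.48962/50.4296 = 0.2873

F = 0.287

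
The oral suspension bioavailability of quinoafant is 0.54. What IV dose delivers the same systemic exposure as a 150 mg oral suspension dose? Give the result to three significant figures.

D_iv = 81.0 mg

Systemic exposure from an extravascular dose = F × D_ev, so the equivalent IV dose is F × D_ev.
D_iv = F × D_ev = 0.54 × 150 = 81 mg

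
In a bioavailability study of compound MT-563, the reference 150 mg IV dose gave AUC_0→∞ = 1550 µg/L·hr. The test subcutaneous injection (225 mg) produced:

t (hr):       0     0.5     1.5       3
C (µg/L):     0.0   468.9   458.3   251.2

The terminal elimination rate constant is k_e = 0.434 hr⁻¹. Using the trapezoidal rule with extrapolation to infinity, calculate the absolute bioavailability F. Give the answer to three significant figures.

Trapezoidal AUC_0→3 (subcutaneous injection):
  [0→0.5]: (0.0+468.9)/2 × 0.5 = 117.225
  [0.5→1.5]: (468.9+458.3)/2 × 1 = 463.6
  [1.5→3]: (458.3+251.2)/2 × 1.5 = 532.125
  Sum = 1112.95 µg/L·hr
Tail: C_last/k_e = 251.2/0.434 = 578.802
AUC_0→∞ (subcutaneous injection) = 1112.95 + 578.802 = 1691.752 µg/L·hr
F = (AUC_ev/D_ev)/(AUC_iv/D_iv) = (1691.752/225)/(1550/150) = 7.5189/10.3333 = 0.7276

F = 0.728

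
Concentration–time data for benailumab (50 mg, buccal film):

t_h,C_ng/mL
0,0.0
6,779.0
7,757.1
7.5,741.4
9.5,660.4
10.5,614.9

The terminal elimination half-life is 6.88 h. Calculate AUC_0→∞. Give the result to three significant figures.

AUC = 11600 ng/mL·h

Trapezoidal AUC_0→10.5:
  [0→6]: (0.0+779.0)/2 × 6 = 2337.0
  [6→7]: (779.0+757.1)/2 × 1 = 768.05
  [7→7.5]: (757.1+741.4)/2 × 0.5 = 374.625
  [7.5→9.5]: (741.4+660.4)/2 × 2 = 1401.8
  [9.5→10.5]: (660.4+614.9)/2 × 1 = 637.65
  Sum = 5519.125 ng/mL·h
k_e = ln2 / t½ = 0.693147 / 6.88 = 0.1007 h^-1
Extrapolated tail: C_last / k_e = 614.9 / 0.1007 = 6106.256
AUC_0→∞ = 5519.125 + 6106.256 = 11625.381 ng/mL·h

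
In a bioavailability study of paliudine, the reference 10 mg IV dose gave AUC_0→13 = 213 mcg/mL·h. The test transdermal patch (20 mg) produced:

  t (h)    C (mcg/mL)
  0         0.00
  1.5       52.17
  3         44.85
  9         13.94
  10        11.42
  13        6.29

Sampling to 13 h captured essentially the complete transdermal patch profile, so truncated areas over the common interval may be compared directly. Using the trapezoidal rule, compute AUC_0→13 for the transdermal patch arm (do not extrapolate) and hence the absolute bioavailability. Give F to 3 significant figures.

Trapezoidal AUC_0→13 (transdermal patch):
  [0→1.5]: (0.00+52.17)/2 × 1.5 = 39.1275
  [1.5→3]: (52.17+44.85)/2 × 1.5 = 72.765
  [3→9]: (44.85+13.94)/2 × 6 = 176.37
  [9→10]: (13.94+11.42)/2 × 1 = 12.68
  [10→13]: (11.42+6.29)/2 × 3 = 26.565
  Sum = 327.5075 mcg/mL·h
F = (AUC_ev/D_ev)/(AUC_iv/D_iv) = (327.5075/20)/(213/10) = 16.375375/21.3 = 0.7688

F = 0.769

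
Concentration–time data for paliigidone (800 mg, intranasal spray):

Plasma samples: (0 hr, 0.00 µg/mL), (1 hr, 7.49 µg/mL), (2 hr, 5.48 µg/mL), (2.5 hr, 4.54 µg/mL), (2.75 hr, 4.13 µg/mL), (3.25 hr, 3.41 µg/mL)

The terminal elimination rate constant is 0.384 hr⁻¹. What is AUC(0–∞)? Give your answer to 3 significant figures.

AUC = 24.6 µg/mL·hr

Trapezoidal AUC_0→3.25:
  [0→1]: (0.00+7.49)/2 × 1 = 3.745
  [1→2]: (7.49+5.48)/2 × 1 = 6.485
  [2→2.5]: (5.48+4.54)/2 × 0.5 = 2.505
  [2.5→2.75]: (4.54+4.13)/2 × 0.25 = 1.08375
  [2.75→3.25]: (4.13+3.41)/2 × 0.5 = 1.885
  Sum = 15.70375 µg/mL·hr
Extrapolated tail: C_last / k_e = 3.41 / 0.384 = 8.880
AUC_0→∞ = 15.70375 + 8.880 = 24.58375 µg/mL·hr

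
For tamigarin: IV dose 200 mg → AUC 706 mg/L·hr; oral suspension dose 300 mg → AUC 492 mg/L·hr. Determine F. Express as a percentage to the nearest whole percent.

F = 46%

F = (AUC_ev / D_ev) / (AUC_iv / D_iv)
  = (492/300) / (706/200)
  = 1.64 / 3.53 = 0.4646
  = 46.46%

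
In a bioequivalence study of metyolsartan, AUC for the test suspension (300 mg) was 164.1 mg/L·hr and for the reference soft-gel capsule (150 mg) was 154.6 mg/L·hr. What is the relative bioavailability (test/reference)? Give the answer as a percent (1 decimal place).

F_rel = (AUC_test/D_test) / (AUC_ref/D_ref)
      = (164.1/300) / (154.6/150)
      = 0.547 / 1.03067 = 0.5307 = 53.07%

F_rel = 53.1%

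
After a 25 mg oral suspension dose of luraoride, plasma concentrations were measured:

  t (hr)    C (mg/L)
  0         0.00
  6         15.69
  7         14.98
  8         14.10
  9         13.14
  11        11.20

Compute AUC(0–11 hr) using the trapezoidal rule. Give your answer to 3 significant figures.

AUC = 115 mg/L·hr

Trapezoidal AUC_0→11:
  [0→6]: (0.00+15.69)/2 × 6 = 47.07
  [6→7]: (15.69+14.98)/2 × 1 = 15.335
  [7→8]: (14.98+14.10)/2 × 1 = 14.54
  [8→9]: (14.10+13.14)/2 × 1 = 13.62
  [9→11]: (13.14+11.20)/2 × 2 = 24.34
  Sum = 114.905 mg/L·hr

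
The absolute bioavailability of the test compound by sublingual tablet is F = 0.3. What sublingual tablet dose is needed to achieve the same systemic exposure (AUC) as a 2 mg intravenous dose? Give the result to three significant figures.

D_sublingual = 6.67 mg

For equal systemic exposure: F × D_ev = D_iv
D_ev = D_iv / F = 2 / 0.3 = 6.66667 mg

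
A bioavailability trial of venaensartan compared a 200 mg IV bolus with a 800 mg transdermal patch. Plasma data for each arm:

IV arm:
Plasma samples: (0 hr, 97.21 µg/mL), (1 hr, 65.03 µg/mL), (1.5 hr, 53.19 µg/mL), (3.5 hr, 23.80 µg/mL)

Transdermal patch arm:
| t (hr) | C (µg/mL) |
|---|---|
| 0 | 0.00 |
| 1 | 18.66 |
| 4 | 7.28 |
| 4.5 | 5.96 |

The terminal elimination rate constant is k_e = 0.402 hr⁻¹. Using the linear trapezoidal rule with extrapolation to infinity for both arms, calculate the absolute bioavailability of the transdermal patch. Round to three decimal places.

F = 0.067

Trapezoidal AUC_0→3.5 (IV):
  [0→1]: (97.21+65.03)/2 × 1 = 81.12
  [1→1.5]: (65.03+53.19)/2 × 0.5 = 29.555
  [1.5→3.5]: (53.19+23.80)/2 × 2 = 76.99
  Sum = 187.665 µg/mL·hr
IV tail: 23.80/0.402 = 59.204; AUC_iv,0→∞ = 187.665 + 59.204 = 246.869 µg/mL·hr
Trapezoidal AUC_0→4.5 (transdermal patch):
  [0→1]: (0.00+18.66)/2 × 1 = 9.33
  [1→4]: (18.66+7.28)/2 × 3 = 38.91
  [4→4.5]: (7.28+5.96)/2 × 0.5 = 3.31
  Sum = 51.55 µg/mL·hr
transdermal patch tail: 5.96/0.402 = 14.826; AUC_ev,0→∞ = 51.55 + 14.826 = 66.376 µg/mL·hr
F = (AUC_ev/D_ev)/(AUC_iv/D_iv) = (66.376/800)/(246.869/200) = 0.08297/1.234345 = 0.0672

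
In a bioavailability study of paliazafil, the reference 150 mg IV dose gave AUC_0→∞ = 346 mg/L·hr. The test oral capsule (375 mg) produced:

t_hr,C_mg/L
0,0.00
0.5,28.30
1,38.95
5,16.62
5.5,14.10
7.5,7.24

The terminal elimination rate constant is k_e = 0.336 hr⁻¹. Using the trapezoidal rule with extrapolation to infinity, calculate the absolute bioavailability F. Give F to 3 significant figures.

F = 0.215

Trapezoidal AUC_0→7.5 (oral capsule):
  [0→0.5]: (0.00+28.30)/2 × 0.5 = 7.075
  [0.5→1]: (28.30+38.95)/2 × 0.5 = 16.8125
  [1→5]: (38.95+16.62)/2 × 4 = 111.14
  [5→5.5]: (16.62+14.10)/2 × 0.5 = 7.68
  [5.5→7.5]: (14.10+7.24)/2 × 2 = 21.34
  Sum = 164.0475 mg/L·hr
Tail: C_last/k_e = 7.24/0.336 = 21.548
AUC_0→∞ (oral capsule) = 164.0475 + 21.548 = 185.5955 mg/L·hr
F = (AUC_ev/D_ev)/(AUC_iv/D_iv) = (185.5955/375)/(346/150) = 0.494921/2.30667 = 0.2146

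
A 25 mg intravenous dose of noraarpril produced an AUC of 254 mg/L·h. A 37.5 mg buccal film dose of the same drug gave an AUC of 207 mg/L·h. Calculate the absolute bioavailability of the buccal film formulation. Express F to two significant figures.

F = (AUC_ev / D_ev) / (AUC_iv / D_iv)
  = (207/37.5) / (254/25)
  = 5.52 / 10.16 = 0.5433

F = 0.54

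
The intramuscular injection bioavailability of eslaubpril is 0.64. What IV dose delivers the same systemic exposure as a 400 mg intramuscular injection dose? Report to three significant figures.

D_iv = 256 mg

Systemic exposure from an extravascular dose = F × D_ev, so the equivalent IV dose is F × D_ev.
D_iv = F × D_ev = 0.64 × 400 = 256 mg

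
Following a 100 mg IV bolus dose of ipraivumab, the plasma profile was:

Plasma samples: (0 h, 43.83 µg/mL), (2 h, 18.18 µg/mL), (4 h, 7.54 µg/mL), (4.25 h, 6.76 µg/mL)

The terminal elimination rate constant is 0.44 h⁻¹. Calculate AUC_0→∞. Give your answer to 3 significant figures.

Trapezoidal AUC_0→4.25:
  [0→2]: (43.83+18.18)/2 × 2 = 62.01
  [2→4]: (18.18+7.54)/2 × 2 = 25.72
  [4→4.25]: (7.54+6.76)/2 × 0.25 = 1.7875
  Sum = 89.5175 µg/mL·h
Extrapolated tail: C_last / k_e = 6.76 / 0.44 = 15.364
AUC_0→∞ = 89.5175 + 15.364 = 104.8815 µg/mL·h

AUC = 105 µg/mL·h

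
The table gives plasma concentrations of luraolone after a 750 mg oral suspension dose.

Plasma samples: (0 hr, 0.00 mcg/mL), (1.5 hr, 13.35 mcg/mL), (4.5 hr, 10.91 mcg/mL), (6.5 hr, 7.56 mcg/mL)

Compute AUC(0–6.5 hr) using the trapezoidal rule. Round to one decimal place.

AUC = 64.9 mcg/mL·hr

Trapezoidal AUC_0→6.5:
  [0→1.5]: (0.00+13.35)/2 × 1.5 = 10.0125
  [1.5→4.5]: (13.35+10.91)/2 × 3 = 36.39
  [4.5→6.5]: (10.91+7.56)/2 × 2 = 18.47
  Sum = 64.8725 mcg/mL·hr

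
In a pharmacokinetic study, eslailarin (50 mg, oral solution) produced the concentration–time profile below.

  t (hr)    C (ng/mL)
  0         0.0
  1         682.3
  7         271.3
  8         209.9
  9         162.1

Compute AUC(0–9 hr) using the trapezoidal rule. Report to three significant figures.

Trapezoidal AUC_0→9:
  [0→1]: (0.0+682.3)/2 × 1 = 341.15
  [1→7]: (682.3+271.3)/2 × 6 = 2860.8
  [7→8]: (271.3+209.9)/2 × 1 = 240.6
  [8→9]: (209.9+162.1)/2 × 1 = 186.0
  Sum = 3628.55 ng/mL·hr

AUC = 3630 ng/mL·hr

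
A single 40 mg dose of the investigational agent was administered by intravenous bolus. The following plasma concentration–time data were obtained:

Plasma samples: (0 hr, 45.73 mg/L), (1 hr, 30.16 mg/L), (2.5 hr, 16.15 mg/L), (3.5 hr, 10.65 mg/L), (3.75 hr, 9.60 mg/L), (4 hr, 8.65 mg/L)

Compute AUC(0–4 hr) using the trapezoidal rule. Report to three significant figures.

Trapezoidal AUC_0→4:
  [0→1]: (45.73+30.16)/2 × 1 = 37.945
  [1→2.5]: (30.16+16.15)/2 × 1.5 = 34.7325
  [2.5→3.5]: (16.15+10.65)/2 × 1 = 13.4
  [3.5→3.75]: (10.65+9.60)/2 × 0.25 = 2.53125
  [3.75→4]: (9.60+8.65)/2 × 0.25 = 2.28125
  Sum = 90.89 mg/L·hr

AUC = 90.9 mg/L·hr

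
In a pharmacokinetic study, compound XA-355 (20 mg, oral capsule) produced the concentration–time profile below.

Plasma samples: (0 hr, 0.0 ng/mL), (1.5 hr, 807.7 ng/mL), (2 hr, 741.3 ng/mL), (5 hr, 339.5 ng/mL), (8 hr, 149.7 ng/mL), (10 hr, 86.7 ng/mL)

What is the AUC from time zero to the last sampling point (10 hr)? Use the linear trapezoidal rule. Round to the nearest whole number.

AUC = 3584 ng/mL·hr

Trapezoidal AUC_0→10:
  [0→1.5]: (0.0+807.7)/2 × 1.5 = 605.775
  [1.5→2]: (807.7+741.3)/2 × 0.5 = 387.25
  [2→5]: (741.3+339.5)/2 × 3 = 1621.2
  [5→8]: (339.5+149.7)/2 × 3 = 733.8
  [8→10]: (149.7+86.7)/2 × 2 = 236.4
  Sum = 3584.425 ng/mL·hr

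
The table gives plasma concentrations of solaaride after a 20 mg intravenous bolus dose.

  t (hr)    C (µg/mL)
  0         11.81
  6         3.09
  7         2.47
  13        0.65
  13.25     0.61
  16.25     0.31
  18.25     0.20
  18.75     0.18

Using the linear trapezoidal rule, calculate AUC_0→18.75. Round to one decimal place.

Trapezoidal AUC_0→18.75:
  [0→6]: (11.81+3.09)/2 × 6 = 44.7
  [6→7]: (3.09+2.47)/2 × 1 = 2.78
  [7→13]: (2.47+0.65)/2 × 6 = 9.36
  [13→13.25]: (0.65+0.61)/2 × 0.25 = 0.1575
  [13.25→16.25]: (0.61+0.31)/2 × 3 = 1.38
  [16.25→18.25]: (0.31+0.20)/2 × 2 = 0.51
  [18.25→18.75]: (0.20+0.18)/2 × 0.5 = 0.095
  Sum = 58.9825 µg/mL·hr

AUC = 59.0 µg/mL·hr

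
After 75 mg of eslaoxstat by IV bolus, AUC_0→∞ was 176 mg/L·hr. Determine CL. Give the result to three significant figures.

CL = 0.426 L/hr

CL = Dose_iv / AUC_0→∞
   = 75 / 176 = 0.426136 L/hr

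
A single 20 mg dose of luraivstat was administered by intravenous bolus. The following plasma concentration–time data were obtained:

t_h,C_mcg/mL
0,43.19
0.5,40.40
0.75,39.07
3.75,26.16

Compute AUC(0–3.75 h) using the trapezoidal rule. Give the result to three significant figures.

AUC = 129 mcg/mL·h

Trapezoidal AUC_0→3.75:
  [0→0.5]: (43.19+40.40)/2 × 0.5 = 20.8975
  [0.5→0.75]: (40.40+39.07)/2 × 0.25 = 9.93375
  [0.75→3.75]: (39.07+26.16)/2 × 3 = 97.845
  Sum = 128.67625 mcg/mL·h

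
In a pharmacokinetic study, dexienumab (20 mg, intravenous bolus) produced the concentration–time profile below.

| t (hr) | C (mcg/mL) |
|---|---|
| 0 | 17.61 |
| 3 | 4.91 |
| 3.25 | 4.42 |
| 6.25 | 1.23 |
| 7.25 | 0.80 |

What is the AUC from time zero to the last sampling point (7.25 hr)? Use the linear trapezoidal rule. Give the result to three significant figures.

AUC = 44.4 mcg/mL·hr

Trapezoidal AUC_0→7.25:
  [0→3]: (17.61+4.91)/2 × 3 = 33.78
  [3→3.25]: (4.91+4.42)/2 × 0.25 = 1.16625
  [3.25→6.25]: (4.42+1.23)/2 × 3 = 8.475
  [6.25→7.25]: (1.23+0.80)/2 × 1 = 1.015
  Sum = 44.43625 mcg/mL·hr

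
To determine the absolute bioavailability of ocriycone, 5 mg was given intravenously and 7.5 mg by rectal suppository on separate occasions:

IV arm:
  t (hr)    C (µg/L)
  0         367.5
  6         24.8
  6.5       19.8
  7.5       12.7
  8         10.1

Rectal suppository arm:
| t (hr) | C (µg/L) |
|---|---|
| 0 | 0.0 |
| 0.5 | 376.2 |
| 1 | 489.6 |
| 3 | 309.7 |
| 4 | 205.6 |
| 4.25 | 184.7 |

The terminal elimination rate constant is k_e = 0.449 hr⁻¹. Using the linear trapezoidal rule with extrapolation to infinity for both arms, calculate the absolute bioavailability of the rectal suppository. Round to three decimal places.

F = 0.989

Trapezoidal AUC_0→8 (IV):
  [0→6]: (367.5+24.8)/2 × 6 = 1176.9
  [6→6.5]: (24.8+19.8)/2 × 0.5 = 11.15
  [6.5→7.5]: (19.8+12.7)/2 × 1 = 16.25
  [7.5→8]: (12.7+10.1)/2 × 0.5 = 5.7
  Sum = 1210.0 µg/L·hr
IV tail: 10.1/0.449 = 22.494; AUC_iv,0→∞ = 1210.0 + 22.494 = 1232.494 µg/L·hr
Trapezoidal AUC_0→4.25 (rectal suppository):
  [0→0.5]: (0.0+376.2)/2 × 0.5 = 94.05
  [0.5→1]: (376.2+489.6)/2 × 0.5 = 216.45
  [1→3]: (489.6+309.7)/2 × 2 = 799.3
  [3→4]: (309.7+205.6)/2 × 1 = 257.65
  [4→4.25]: (205.6+184.7)/2 × 0.25 = 48.7875
  Sum = 1416.2375 µg/L·hr
rectal suppository tail: 184.7/0.449 = 411.359; AUC_ev,0→∞ = 1416.2375 + 411.359 = 1827.5965 µg/L·hr
F = (AUC_ev/D_ev)/(AUC_iv/D_iv) = (1827.5965/7.5)/(1232.494/5) = 243.68/246.4988 = 0.9886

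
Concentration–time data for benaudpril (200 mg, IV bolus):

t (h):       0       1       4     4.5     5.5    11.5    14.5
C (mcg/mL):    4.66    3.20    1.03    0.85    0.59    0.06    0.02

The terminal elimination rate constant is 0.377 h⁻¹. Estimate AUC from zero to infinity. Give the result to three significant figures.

AUC = 13.6 mcg/mL·h

Trapezoidal AUC_0→14.5:
  [0→1]: (4.66+3.20)/2 × 1 = 3.93
  [1→4]: (3.20+1.03)/2 × 3 = 6.345
  [4→4.5]: (1.03+0.85)/2 × 0.5 = 0.47
  [4.5→5.5]: (0.85+0.59)/2 × 1 = 0.72
  [5.5→11.5]: (0.59+0.06)/2 × 6 = 1.95
  [11.5→14.5]: (0.06+0.02)/2 × 3 = 0.12
  Sum = 13.535 mcg/mL·h
Extrapolated tail: C_last / k_e = 0.02 / 0.377 = 0.053
AUC_0→∞ = 13.535 + 0.053 = 13.588 mcg/mL·h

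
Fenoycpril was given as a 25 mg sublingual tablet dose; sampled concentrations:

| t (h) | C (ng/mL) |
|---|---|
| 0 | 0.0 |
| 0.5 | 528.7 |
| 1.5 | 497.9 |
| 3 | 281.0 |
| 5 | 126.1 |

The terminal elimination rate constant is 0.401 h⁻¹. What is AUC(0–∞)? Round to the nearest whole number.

Trapezoidal AUC_0→5:
  [0→0.5]: (0.0+528.7)/2 × 0.5 = 132.175
  [0.5→1.5]: (528.7+497.9)/2 × 1 = 513.3
  [1.5→3]: (497.9+281.0)/2 × 1.5 = 584.175
  [3→5]: (281.0+126.1)/2 × 2 = 407.1
  Sum = 1636.75 ng/mL·h
Extrapolated tail: C_last / k_e = 126.1 / 0.401 = 314.464
AUC_0→∞ = 1636.75 + 314.464 = 1951.214 ng/mL·h

AUC = 1951 ng/mL·h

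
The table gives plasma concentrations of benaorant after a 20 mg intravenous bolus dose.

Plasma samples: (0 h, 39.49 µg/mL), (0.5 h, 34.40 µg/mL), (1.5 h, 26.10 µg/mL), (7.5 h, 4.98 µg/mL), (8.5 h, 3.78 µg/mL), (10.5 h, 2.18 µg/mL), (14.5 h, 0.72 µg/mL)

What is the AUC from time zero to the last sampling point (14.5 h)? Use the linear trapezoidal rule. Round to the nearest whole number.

AUC = 158 µg/mL·h

Trapezoidal AUC_0→14.5:
  [0→0.5]: (39.49+34.40)/2 × 0.5 = 18.4725
  [0.5→1.5]: (34.40+26.10)/2 × 1 = 30.25
  [1.5→7.5]: (26.10+4.98)/2 × 6 = 93.24
  [7.5→8.5]: (4.98+3.78)/2 × 1 = 4.38
  [8.5→10.5]: (3.78+2.18)/2 × 2 = 5.96
  [10.5→14.5]: (2.18+0.72)/2 × 4 = 5.8
  Sum = 158.1025 µg/mL·h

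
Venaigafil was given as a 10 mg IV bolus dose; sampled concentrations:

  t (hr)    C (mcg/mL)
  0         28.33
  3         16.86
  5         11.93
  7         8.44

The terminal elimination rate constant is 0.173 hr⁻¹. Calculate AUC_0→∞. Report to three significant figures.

AUC = 166 mcg/mL·hr

Trapezoidal AUC_0→7:
  [0→3]: (28.33+16.86)/2 × 3 = 67.785
  [3→5]: (16.86+11.93)/2 × 2 = 28.79
  [5→7]: (11.93+8.44)/2 × 2 = 20.37
  Sum = 116.945 mcg/mL·hr
Extrapolated tail: C_last / k_e = 8.44 / 0.173 = 48.786
AUC_0→∞ = 116.945 + 48.786 = 165.731 mcg/mL·hr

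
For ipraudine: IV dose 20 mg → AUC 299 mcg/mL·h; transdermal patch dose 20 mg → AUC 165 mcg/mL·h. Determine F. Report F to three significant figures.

F = 0.552

F = (AUC_ev / D_ev) / (AUC_iv / D_iv)
  = (165/20) / (299/20)
  = 8.25 / 14.95 = 0.5518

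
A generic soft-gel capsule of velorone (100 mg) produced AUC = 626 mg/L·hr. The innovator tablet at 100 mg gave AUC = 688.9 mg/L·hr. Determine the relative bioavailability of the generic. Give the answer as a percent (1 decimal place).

F_rel = (AUC_test/D_test) / (AUC_ref/D_ref)
      = (626/100) / (688.9/100)
      = 6.26 / 6.889 = 0.9087 = 90.87%

F_rel = 90.9%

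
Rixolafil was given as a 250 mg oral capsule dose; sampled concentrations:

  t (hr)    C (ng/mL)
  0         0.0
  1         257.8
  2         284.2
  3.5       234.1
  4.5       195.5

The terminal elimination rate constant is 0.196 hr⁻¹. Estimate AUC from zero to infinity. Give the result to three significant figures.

AUC = 2000 ng/mL·hr

Trapezoidal AUC_0→4.5:
  [0→1]: (0.0+257.8)/2 × 1 = 128.9
  [1→2]: (257.8+284.2)/2 × 1 = 271.0
  [2→3.5]: (284.2+234.1)/2 × 1.5 = 388.725
  [3.5→4.5]: (234.1+195.5)/2 × 1 = 214.8
  Sum = 1003.425 ng/mL·hr
Extrapolated tail: C_last / k_e = 195.5 / 0.196 = 997.449
AUC_0→∞ = 1003.425 + 997.449 = 2000.874 ng/mL·hr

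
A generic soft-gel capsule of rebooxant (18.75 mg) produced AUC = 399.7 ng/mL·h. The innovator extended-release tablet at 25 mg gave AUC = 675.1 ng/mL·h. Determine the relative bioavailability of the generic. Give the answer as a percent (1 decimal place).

F_rel = 78.9%

F_rel = (AUC_test/D_test) / (AUC_ref/D_ref)
      = (399.7/18.75) / (675.1/25)
      = 21.3173 / 27.004 = 0.7894 = 78.94%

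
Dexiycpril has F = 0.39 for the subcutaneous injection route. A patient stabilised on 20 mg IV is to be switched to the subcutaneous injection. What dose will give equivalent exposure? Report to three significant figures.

D_subcutaneous = 51.3 mg

For equal systemic exposure: F × D_ev = D_iv
D_ev = D_iv / F = 20 / 0.39 = 51.2821 mg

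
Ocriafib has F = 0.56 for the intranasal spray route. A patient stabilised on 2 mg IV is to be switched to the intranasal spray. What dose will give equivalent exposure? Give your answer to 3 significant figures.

D_intranasal = 3.57 mg

For equal systemic exposure: F × D_ev = D_iv
D_ev = D_iv / F = 2 / 0.56 = 3.57143 mg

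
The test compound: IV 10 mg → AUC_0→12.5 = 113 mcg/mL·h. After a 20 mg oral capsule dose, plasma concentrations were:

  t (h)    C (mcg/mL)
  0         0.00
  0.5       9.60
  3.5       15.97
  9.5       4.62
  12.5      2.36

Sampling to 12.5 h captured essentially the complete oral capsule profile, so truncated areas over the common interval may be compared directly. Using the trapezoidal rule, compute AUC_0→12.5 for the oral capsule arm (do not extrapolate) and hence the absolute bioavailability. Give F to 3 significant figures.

Trapezoidal AUC_0→12.5 (oral capsule):
  [0→0.5]: (0.00+9.60)/2 × 0.5 = 2.4
  [0.5→3.5]: (9.60+15.97)/2 × 3 = 38.355
  [3.5→9.5]: (15.97+4.62)/2 × 6 = 61.77
  [9.5→12.5]: (4.62+2.36)/2 × 3 = 10.47
  Sum = 112.995 mcg/mL·h
F = (AUC_ev/D_ev)/(AUC_iv/D_iv) = (112.995/20)/(113/10) = 5.64975/11.3 = 0.5000

F = 0.500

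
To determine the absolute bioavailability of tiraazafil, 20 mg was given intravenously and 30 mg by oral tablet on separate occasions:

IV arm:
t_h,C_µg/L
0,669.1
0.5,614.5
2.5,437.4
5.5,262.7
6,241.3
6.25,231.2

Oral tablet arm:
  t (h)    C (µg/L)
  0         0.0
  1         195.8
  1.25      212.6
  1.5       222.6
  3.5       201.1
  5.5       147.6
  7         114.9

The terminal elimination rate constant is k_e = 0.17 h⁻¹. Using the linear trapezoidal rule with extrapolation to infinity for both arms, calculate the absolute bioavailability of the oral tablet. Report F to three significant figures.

Trapezoidal AUC_0→6.25 (IV):
  [0→0.5]: (669.1+614.5)/2 × 0.5 = 320.9
  [0.5→2.5]: (614.5+437.4)/2 × 2 = 1051.9
  [2.5→5.5]: (437.4+262.7)/2 × 3 = 1050.15
  [5.5→6]: (262.7+241.3)/2 × 0.5 = 126.0
  [6→6.25]: (241.3+231.2)/2 × 0.25 = 59.0625
  Sum = 2608.0125 µg/L·h
IV tail: 231.2/0.17 = 1360.000; AUC_iv,0→∞ = 2608.0125 + 1360.000 = 3968.0125 µg/L·h
Trapezoidal AUC_0→7 (oral tablet):
  [0→1]: (0.0+195.8)/2 × 1 = 97.9
  [1→1.25]: (195.8+212.6)/2 × 0.25 = 51.05
  [1.25→1.5]: (212.6+222.6)/2 × 0.25 = 54.4
  [1.5→3.5]: (222.6+201.1)/2 × 2 = 423.7
  [3.5→5.5]: (201.1+147.6)/2 × 2 = 348.7
  [5.5→7]: (147.6+114.9)/2 × 1.5 = 196.875
  Sum = 1172.625 µg/L·h
oral tablet tail: 114.9/0.17 = 675.882; AUC_ev,0→∞ = 1172.625 + 675.882 = 1848.507 µg/L·h
F = (AUC_ev/D_ev)/(AUC_iv/D_iv) = (1848.507/30)/(3968.0125/20) = 61.6169/198.401 = 0.3106

F = 0.311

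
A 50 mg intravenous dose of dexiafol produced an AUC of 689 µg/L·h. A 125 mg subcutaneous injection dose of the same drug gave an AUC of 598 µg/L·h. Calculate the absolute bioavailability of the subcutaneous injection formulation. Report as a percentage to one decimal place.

F = (AUC_ev / D_ev) / (AUC_iv / D_iv)
  = (598/125) / (689/50)
  = 4.784 / 13.78 = 0.3472
  = 34.72%

F = 34.7%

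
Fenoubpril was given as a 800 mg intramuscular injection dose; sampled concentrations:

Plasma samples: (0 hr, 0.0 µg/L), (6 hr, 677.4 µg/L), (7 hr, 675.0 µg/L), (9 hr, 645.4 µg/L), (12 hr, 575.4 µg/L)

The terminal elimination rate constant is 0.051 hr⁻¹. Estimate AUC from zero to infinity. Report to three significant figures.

AUC = 17100 µg/L·hr

Trapezoidal AUC_0→12:
  [0→6]: (0.0+677.4)/2 × 6 = 2032.2
  [6→7]: (677.4+675.0)/2 × 1 = 676.2
  [7→9]: (675.0+645.4)/2 × 2 = 1320.4
  [9→12]: (645.4+575.4)/2 × 3 = 1831.2
  Sum = 5860.0 µg/L·hr
Extrapolated tail: C_last / k_e = 575.4 / 0.051 = 11282.353
AUC_0→∞ = 5860.0 + 11282.353 = 17142.353 µg/L·hr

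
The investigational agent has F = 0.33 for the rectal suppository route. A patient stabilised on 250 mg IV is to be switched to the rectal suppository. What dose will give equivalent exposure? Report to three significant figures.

D_rectal = 758 mg

For equal systemic exposure: F × D_ev = D_iv
D_ev = D_iv / F = 250 / 0.33 = 757.576 mg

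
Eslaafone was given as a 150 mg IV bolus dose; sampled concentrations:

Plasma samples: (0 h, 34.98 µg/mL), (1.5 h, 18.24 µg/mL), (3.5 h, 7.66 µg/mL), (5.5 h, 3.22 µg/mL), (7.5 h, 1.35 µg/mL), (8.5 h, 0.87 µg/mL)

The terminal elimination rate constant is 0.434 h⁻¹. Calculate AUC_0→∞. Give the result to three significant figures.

Trapezoidal AUC_0→8.5:
  [0→1.5]: (34.98+18.24)/2 × 1.5 = 39.915
  [1.5→3.5]: (18.24+7.66)/2 × 2 = 25.9
  [3.5→5.5]: (7.66+3.22)/2 × 2 = 10.88
  [5.5→7.5]: (3.22+1.35)/2 × 2 = 4.57
  [7.5→8.5]: (1.35+0.87)/2 × 1 = 1.11
  Sum = 82.375 µg/mL·h
Extrapolated tail: C_last / k_e = 0.87 / 0.434 = 2.005
AUC_0→∞ = 82.375 + 2.005 = 84.38 µg/mL·h

AUC = 84.4 µg/mL·h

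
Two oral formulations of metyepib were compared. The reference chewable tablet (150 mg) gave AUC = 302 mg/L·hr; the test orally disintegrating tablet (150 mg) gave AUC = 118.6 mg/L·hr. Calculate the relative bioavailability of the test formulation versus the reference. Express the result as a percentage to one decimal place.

F_rel = (AUC_test/D_test) / (AUC_ref/D_ref)
      = (118.6/150) / (302/150)
      = 0.790667 / 2.01333 = 0.3927 = 39.27%

F_rel = 39.3%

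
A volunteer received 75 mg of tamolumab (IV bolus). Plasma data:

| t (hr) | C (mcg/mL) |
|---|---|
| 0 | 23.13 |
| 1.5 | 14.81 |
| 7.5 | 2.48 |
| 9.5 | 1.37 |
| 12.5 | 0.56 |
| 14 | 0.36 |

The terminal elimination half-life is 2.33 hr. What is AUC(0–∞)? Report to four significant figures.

AUC = 88.97 mcg/mL·hr

Trapezoidal AUC_0→14:
  [0→1.5]: (23.13+14.81)/2 × 1.5 = 28.455
  [1.5→7.5]: (14.81+2.48)/2 × 6 = 51.87
  [7.5→9.5]: (2.48+1.37)/2 × 2 = 3.85
  [9.5→12.5]: (1.37+0.56)/2 × 3 = 2.895
  [12.5→14]: (0.56+0.36)/2 × 1.5 = 0.69
  Sum = 87.76 mcg/mL·hr
k_e = ln2 / t½ = 0.693147 / 2.33 = 0.2975 hr^-1
Extrapolated tail: C_last / k_e = 0.36 / 0.2975 = 1.210
AUC_0→∞ = 87.76 + 1.210 = 88.97 mcg/mL·hr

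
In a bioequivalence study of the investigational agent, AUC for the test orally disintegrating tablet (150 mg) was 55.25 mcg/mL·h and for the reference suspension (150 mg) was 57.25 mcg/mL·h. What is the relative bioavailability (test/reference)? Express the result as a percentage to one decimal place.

F_rel = (AUC_test/D_test) / (AUC_ref/D_ref)
      = (55.25/150) / (57.25/150)
      = 0.368333 / 0.381667 = 0.9651 = 96.51%

F_rel = 96.5%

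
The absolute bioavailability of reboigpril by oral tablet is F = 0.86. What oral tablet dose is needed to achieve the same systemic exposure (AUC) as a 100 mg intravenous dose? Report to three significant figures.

D_oral = 116 mg

For equal systemic exposure: F × D_ev = D_iv
D_ev = D_iv / F = 100 / 0.86 = 116.279 mg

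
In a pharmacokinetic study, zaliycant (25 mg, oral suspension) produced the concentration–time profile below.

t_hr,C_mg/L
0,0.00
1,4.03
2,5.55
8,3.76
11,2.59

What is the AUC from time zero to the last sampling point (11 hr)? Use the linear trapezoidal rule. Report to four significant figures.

Trapezoidal AUC_0→11:
  [0→1]: (0.00+4.03)/2 × 1 = 2.015
  [1→2]: (4.03+5.55)/2 × 1 = 4.79
  [2→8]: (5.55+3.76)/2 × 6 = 27.93
  [8→11]: (3.76+2.59)/2 × 3 = 9.525
  Sum = 44.26 mg/L·hr

AUC = 44.26 mg/L·hr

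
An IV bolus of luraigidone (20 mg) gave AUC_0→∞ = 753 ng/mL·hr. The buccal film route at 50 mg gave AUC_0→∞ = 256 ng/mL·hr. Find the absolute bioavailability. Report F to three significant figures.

F = (AUC_ev / D_ev) / (AUC_iv / D_iv)
  = (256/50) / (753/20)
  = 5.12 / 37.65 = 0.1360

F = 0.136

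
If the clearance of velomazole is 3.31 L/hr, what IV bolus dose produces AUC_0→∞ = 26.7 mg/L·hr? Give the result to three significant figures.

Dose_iv = CL × AUC_0→∞
     = 3.31 × 26.7 = 88.377 mg

Dose = 88.4 mg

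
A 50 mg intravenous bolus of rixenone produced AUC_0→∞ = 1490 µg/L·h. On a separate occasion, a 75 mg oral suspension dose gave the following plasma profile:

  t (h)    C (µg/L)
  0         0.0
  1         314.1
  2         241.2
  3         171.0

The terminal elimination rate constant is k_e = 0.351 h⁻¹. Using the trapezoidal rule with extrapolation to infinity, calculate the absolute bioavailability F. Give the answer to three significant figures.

Trapezoidal AUC_0→3 (oral suspension):
  [0→1]: (0.0+314.1)/2 × 1 = 157.05
  [1→2]: (314.1+241.2)/2 × 1 = 277.65
  [2→3]: (241.2+171.0)/2 × 1 = 206.1
  Sum = 640.8 µg/L·h
Tail: C_last/k_e = 171.0/0.351 = 487.179
AUC_0→∞ (oral suspension) = 640.8 + 487.179 = 1127.979 µg/L·h
F = (AUC_ev/D_ev)/(AUC_iv/D_iv) = (1127.979/75)/(1490/50) = 15.03972/29.8 = 0.5047

F = 0.505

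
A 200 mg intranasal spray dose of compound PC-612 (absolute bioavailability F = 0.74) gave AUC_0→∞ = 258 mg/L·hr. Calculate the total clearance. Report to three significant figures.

CL = 0.574 L/hr

CL = F × Dose / AUC_0→∞
   = 0.74 × 200 / 258 = 0.573643 L/hr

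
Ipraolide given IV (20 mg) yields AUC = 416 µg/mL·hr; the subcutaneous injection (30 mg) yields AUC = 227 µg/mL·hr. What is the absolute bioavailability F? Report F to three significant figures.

F = (AUC_ev / D_ev) / (AUC_iv / D_iv)
  = (227/30) / (416/20)
  = 7.56667 / 20.8 = 0.3638

F = 0.364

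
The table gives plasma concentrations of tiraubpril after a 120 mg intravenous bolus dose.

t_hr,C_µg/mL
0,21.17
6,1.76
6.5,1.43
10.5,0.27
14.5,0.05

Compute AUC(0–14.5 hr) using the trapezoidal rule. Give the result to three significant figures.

Trapezoidal AUC_0→14.5:
  [0→6]: (21.17+1.76)/2 × 6 = 68.79
  [6→6.5]: (1.76+1.43)/2 × 0.5 = 0.7975
  [6.5→10.5]: (1.43+0.27)/2 × 4 = 3.4
  [10.5→14.5]: (0.27+0.05)/2 × 4 = 0.64
  Sum = 73.6275 µg/mL·hr

AUC = 73.6 µg/mL·hr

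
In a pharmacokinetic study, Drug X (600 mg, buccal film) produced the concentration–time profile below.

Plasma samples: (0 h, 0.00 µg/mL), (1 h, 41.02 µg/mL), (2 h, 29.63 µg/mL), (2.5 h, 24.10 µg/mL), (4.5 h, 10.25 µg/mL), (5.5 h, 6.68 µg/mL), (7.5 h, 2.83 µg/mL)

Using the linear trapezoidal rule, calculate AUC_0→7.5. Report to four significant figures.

AUC = 121.6 µg/mL·h

Trapezoidal AUC_0→7.5:
  [0→1]: (0.00+41.02)/2 × 1 = 20.51
  [1→2]: (41.02+29.63)/2 × 1 = 35.325
  [2→2.5]: (29.63+24.10)/2 × 0.5 = 13.4325
  [2.5→4.5]: (24.10+10.25)/2 × 2 = 34.35
  [4.5→5.5]: (10.25+6.68)/2 × 1 = 8.465
  [5.5→7.5]: (6.68+2.83)/2 × 2 = 9.51
  Sum = 121.5925 µg/mL·h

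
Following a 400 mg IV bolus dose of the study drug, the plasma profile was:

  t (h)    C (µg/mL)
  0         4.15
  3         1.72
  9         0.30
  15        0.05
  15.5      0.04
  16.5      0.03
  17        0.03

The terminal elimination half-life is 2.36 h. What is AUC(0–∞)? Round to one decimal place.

Trapezoidal AUC_0→17:
  [0→3]: (4.15+1.72)/2 × 3 = 8.805
  [3→9]: (1.72+0.30)/2 × 6 = 6.06
  [9→15]: (0.30+0.05)/2 × 6 = 1.05
  [15→15.5]: (0.05+0.04)/2 × 0.5 = 0.0225
  [15.5→16.5]: (0.04+0.03)/2 × 1 = 0.035
  [16.5→17]: (0.03+0.03)/2 × 0.5 = 0.015
  Sum = 15.9875 µg/mL·h
k_e = ln2 / t½ = 0.693147 / 2.36 = 0.2937 h^-1
Extrapolated tail: C_last / k_e = 0.03 / 0.2937 = 0.102
AUC_0→∞ = 15.9875 + 0.102 = 16.0895 µg/mL·h

AUC = 16.1 µg/mL·h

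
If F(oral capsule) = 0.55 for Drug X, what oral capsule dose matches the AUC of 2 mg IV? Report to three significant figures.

For equal systemic exposure: F × D_ev = D_iv
D_ev = D_iv / F = 2 / 0.55 = 3.63636 mg

D_oral = 3.64 mg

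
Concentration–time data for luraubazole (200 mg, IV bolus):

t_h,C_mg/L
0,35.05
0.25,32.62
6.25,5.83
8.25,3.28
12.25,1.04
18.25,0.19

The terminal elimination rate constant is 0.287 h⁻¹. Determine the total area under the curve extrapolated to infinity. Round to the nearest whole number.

AUC = 146 mg/L·h

Trapezoidal AUC_0→18.25:
  [0→0.25]: (35.05+32.62)/2 × 0.25 = 8.45875
  [0.25→6.25]: (32.62+5.83)/2 × 6 = 115.35
  [6.25→8.25]: (5.83+3.28)/2 × 2 = 9.11
  [8.25→12.25]: (3.28+1.04)/2 × 4 = 8.64
  [12.25→18.25]: (1.04+0.19)/2 × 6 = 3.69
  Sum = 145.24875 mg/L·h
Extrapolated tail: C_last / k_e = 0.19 / 0.287 = 0.662
AUC_0→∞ = 145.24875 + 0.662 = 145.91075 mg/L·h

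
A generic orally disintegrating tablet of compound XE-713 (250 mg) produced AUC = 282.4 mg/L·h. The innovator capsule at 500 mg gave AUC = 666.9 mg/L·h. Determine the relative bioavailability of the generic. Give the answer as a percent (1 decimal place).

F_rel = 84.7%

F_rel = (AUC_test/D_test) / (AUC_ref/D_ref)
      = (282.4/250) / (666.9/500)
      = 1.1296 / 1.3338 = 0.8469 = 84.69%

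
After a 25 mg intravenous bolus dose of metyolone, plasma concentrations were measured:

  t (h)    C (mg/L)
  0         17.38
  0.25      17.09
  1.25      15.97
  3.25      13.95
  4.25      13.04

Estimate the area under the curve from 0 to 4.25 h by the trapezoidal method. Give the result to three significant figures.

AUC = 64.3 mg/L·h

Trapezoidal AUC_0→4.25:
  [0→0.25]: (17.38+17.09)/2 × 0.25 = 4.30875
  [0.25→1.25]: (17.09+15.97)/2 × 1 = 16.53
  [1.25→3.25]: (15.97+13.95)/2 × 2 = 29.92
  [3.25→4.25]: (13.95+13.04)/2 × 1 = 13.495
  Sum = 64.25375 mg/L·h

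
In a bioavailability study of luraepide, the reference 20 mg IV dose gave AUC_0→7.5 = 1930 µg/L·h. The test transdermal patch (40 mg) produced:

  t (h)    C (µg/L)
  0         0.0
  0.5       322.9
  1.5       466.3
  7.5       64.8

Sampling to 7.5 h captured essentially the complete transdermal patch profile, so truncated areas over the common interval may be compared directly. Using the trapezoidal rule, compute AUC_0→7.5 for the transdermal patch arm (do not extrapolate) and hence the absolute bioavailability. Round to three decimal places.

Trapezoidal AUC_0→7.5 (transdermal patch):
  [0→0.5]: (0.0+322.9)/2 × 0.5 = 80.725
  [0.5→1.5]: (322.9+466.3)/2 × 1 = 394.6
  [1.5→7.5]: (466.3+64.8)/2 × 6 = 1593.3
  Sum = 2068.625 µg/L·h
F = (AUC_ev/D_ev)/(AUC_iv/D_iv) = (2068.625/40)/(1930/20) = 51.715625/96.5 = 0.5359

F = 0.536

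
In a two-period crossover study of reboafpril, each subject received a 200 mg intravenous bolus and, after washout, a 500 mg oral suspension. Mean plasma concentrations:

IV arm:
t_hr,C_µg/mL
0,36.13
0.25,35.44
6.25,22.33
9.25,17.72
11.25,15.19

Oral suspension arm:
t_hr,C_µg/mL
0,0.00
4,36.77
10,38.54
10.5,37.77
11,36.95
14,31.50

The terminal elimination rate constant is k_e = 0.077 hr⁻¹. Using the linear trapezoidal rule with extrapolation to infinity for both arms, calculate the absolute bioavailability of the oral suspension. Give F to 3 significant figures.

F = 0.719

Trapezoidal AUC_0→11.25 (IV):
  [0→0.25]: (36.13+35.44)/2 × 0.25 = 8.94625
  [0.25→6.25]: (35.44+22.33)/2 × 6 = 173.31
  [6.25→9.25]: (22.33+17.72)/2 × 3 = 60.075
  [9.25→11.25]: (17.72+15.19)/2 × 2 = 32.91
  Sum = 275.24125 µg/mL·hr
IV tail: 15.19/0.077 = 197.273; AUC_iv,0→∞ = 275.24125 + 197.273 = 472.51425 µg/mL·hr
Trapezoidal AUC_0→14 (oral suspension):
  [0→4]: (0.00+36.77)/2 × 4 = 73.54
  [4→10]: (36.77+38.54)/2 × 6 = 225.93
  [10→10.5]: (38.54+37.77)/2 × 0.5 = 19.0775
  [10.5→11]: (37.77+36.95)/2 × 0.5 = 18.68
  [11→14]: (36.95+31.50)/2 × 3 = 102.675
  Sum = 439.9025 µg/mL·hr
oral suspension tail: 31.50/0.077 = 409.091; AUC_ev,0→∞ = 439.9025 + 409.091 = 848.9935 µg/mL·hr
F = (AUC_ev/D_ev)/(AUC_iv/D_iv) = (848.9935/500)/(472.51425/200) = 1.697987/2.36257 = 0.7187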